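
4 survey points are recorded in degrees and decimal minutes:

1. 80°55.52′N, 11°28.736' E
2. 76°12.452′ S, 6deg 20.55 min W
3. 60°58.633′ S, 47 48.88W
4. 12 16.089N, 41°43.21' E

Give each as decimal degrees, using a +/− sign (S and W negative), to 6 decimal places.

Point 1:
  φ: 55.52′ = 0.925333°; total 80.9253333
  N ⇒ keep positive
  Longitude: 11 + 28.736/60 = 11.4789333
  E → positive
Point 2:
  Latitude: 76 + 12.452/60 = 76.2075333
  S ⇒ negate
  Lon: 6 + 20.55/60 = 6.3425000
  W ⇒ negate
Point 3:
  Latitude: 58.633′ = 0.977217°; total 60.9772167
  S ⇒ negate
  Longitude: 48.88′ = 0.814667°; total 47.8146667
  hemisphere W, so the sign is −
Point 4:
  Lat: 16.089′ = 0.268150°; total 12.2681500
  N ⇒ keep positive
  Lon: 41 + 43.21/60 = 41.7201667
  E ⇒ keep positive

1. 80.925333, 11.478933
2. -76.207533, -6.342500
3. -60.977217, -47.814667
4. 12.268150, 41.720167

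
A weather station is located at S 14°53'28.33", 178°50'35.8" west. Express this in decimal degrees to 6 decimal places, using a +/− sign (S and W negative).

-14.891203, -178.843278

Lat: 53′ + 28.33″ = 53.47217′; 14 + 53.47217/60 = 14.8912028
S ⇒ negate
λ: 50′ + 35.8″ = 50.59667′; 178 + 50.59667/60 = 178.8432778
hemisphere W, so the sign is −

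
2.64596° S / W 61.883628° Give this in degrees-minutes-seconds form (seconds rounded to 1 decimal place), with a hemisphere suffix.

2°38′45.5″ S, 61°53′1.1″ W

φ: 0.645960 × 60 = 38.75760′ → 38′, remainder × 60 = 45.456″
λ: 0.883628° → 53.01768′; 0.01768 × 60 = 1.061″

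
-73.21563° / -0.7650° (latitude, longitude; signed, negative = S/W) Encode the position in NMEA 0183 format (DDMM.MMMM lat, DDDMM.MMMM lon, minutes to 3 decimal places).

Latitude is negative → S; |value| = 73.215630
Lat: minutes = (73.215630 − 73) × 60 = 12.93780
Longitude is negative → W; |value| = 0.765000
Longitude: minutes = (0.765000 − 0) × 60 = 45.90000

7312.938,S / 00045.900,W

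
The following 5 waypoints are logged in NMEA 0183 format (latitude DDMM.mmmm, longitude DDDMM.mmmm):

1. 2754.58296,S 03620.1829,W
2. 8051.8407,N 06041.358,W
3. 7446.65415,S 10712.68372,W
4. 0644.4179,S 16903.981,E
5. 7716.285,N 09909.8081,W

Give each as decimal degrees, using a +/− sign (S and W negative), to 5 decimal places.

1. -27.90972, -36.33638
2. 80.86401, -60.68930
3. -74.77757, -107.21140
4. -6.74030, 169.06635
5. 77.27142, -99.16347

Point 1:
  φ: split at 2 digits → 27° and 54.58296′; 27 + 54.58296/60 = 27.909716
  hemisphere S, so the sign is −
  Longitude: split at 3 digits → 036° and 20.1829′; 36 + 20.1829/60 = 36.336382
  hemisphere W, so the sign is −
Point 2:
  φ: split at 2 digits → 80° and 51.8407′; 80 + 51.8407/60 = 80.864012
  N → positive
  λ: degrees = first 3 digits = 60, minutes = 41.358; 60 + 41.358/60 = 60.689300
  W ⇒ negate
Point 3:
  φ: split at 2 digits → 74° and 46.65415′; 74 + 46.65415/60 = 74.777569
  S ⇒ negate
  Longitude: split at 3 digits → 107° and 12.68372′; 107 + 12.68372/60 = 107.211395
  W ⇒ negate
Point 4:
  Latitude: degrees = first 2 digits = 6, minutes = 44.4179; 6 + 44.4179/60 = 6.740298
  S → negative
  λ: degrees = first 3 digits = 169, minutes = 3.981; 169 + 3.981/60 = 169.066350
  E → positive
Point 5:
  Lat: degrees = first 2 digits = 77, minutes = 16.285; 77 + 16.285/60 = 77.271417
  N ⇒ keep positive
  Lon: degrees = first 3 digits = 99, minutes = 9.8081; 99 + 9.8081/60 = 99.163468
  hemisphere W, so the sign is −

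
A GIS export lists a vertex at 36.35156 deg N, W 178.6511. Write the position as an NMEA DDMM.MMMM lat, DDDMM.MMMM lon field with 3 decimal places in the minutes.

3621.094,N / 17839.066,W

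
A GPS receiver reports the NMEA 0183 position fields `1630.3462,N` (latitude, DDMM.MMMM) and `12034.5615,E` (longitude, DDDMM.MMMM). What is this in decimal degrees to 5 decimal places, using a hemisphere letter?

16.50577° N, 120.57603° E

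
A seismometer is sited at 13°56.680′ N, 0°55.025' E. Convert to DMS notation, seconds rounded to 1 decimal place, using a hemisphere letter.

13°56′40.8″ N, 0°55′1.5″ E

φ: fractional minutes 0.68000 × 60 = 40.800″
λ: 55.02500′ → 55′ and 0.02500 × 60 = 1.500″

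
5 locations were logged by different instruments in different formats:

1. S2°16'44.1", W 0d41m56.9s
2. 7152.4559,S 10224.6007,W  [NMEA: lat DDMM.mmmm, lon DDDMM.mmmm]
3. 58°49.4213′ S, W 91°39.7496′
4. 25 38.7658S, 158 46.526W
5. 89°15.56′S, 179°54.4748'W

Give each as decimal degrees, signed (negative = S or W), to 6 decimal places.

Point 1:
  φ: 2 + 16/60 + 44.1/3600 = 2.2789167
  S ⇒ negate
  Longitude: 0 + 41/60 + 56.9/3600 = 0.6991389
  hemisphere W, so the sign is −
Point 2:
  Lat: split at 2 digits → 71° and 52.4559′; 71 + 52.4559/60 = 71.8742650
  S → negative
  Lon: degrees = first 3 digits = 102, minutes = 24.6007; 102 + 24.6007/60 = 102.4100117
  W ⇒ negate
Point 3:
  φ: 49.4213′ = 0.823688°; total 58.8236883
  hemisphere S, so the sign is −
  λ: 39.7496′ = 0.662493°; total 91.6624933
  hemisphere W, so the sign is −
Point 4:
  Latitude: 38.7658′ = 0.646097°; total 25.6460967
  hemisphere S, so the sign is −
  Longitude: 46.526′ = 0.775433°; total 158.7754333
  W → negative
Point 5:
  Lat: 15.56′ = 0.259333°; total 89.2593333
  hemisphere S, so the sign is −
  λ: 179 + 54.4748/60 = 179.9079133
  W ⇒ negate

1. -2.278917, -0.699139
2. -71.874265, -102.410012
3. -58.823688, -91.662493
4. -25.646097, -158.775433
5. -89.259333, -179.907913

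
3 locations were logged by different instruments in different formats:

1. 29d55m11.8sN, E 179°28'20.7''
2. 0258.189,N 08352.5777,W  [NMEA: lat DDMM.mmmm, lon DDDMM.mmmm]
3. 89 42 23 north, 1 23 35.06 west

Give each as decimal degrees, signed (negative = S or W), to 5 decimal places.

1. 29.91994, 179.47242
2. 2.96982, -83.87630
3. 89.70639, -1.39307

Point 1:
  Latitude: 55′ + 11.8″ = 55.19667′; 29 + 55.19667/60 = 29.919944
  N ⇒ keep positive
  Lon: 179° + 28/60 + 20.7/3600 = 179 + 0.466667 + 0.005750 = 179.472417
  E ⇒ keep positive
Point 2:
  Lat: degrees = first 2 digits = 2, minutes = 58.189; 2 + 58.189/60 = 2.969817
  N → positive
  λ: degrees = first 3 digits = 83, minutes = 52.5777; 83 + 52.5777/60 = 83.876295
  hemisphere W, so the sign is −
Point 3:
  φ: 42′ + 23″ = 42.38333′; 89 + 42.38333/60 = 89.706389
  N → positive
  λ: 1 + 23/60 + 35.06/3600 = 1.393072
  W → negative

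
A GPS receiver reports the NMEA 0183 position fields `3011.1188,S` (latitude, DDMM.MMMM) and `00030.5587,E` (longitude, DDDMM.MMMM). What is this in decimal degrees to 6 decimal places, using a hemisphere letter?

30.185313° S, 0.509312° E

Lat: degrees = first 2 digits = 30, minutes = 11.1188; 30 + 11.1188/60 = 30.1853133
Longitude: split at 3 digits → 000° and 30.5587′; 0 + 30.5587/60 = 0.5093117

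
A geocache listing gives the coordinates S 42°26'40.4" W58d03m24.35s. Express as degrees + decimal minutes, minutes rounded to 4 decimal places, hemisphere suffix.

42° 26.6733′ S, 58° 3.4058′ W

φ: seconds/60 = 0.67333; minutes = 26 + 0.67333 = 26.673333
λ: 3 + 24.35/60 = 3.405833′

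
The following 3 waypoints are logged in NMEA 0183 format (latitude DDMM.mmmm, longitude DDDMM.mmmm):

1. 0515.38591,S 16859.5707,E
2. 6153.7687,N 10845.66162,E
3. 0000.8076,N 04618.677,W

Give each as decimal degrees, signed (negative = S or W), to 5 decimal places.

1. -5.25643, 168.99285
2. 61.89615, 108.76103
3. 0.01346, -46.31128

Point 1:
  φ: split at 2 digits → 05° and 15.38591′; 5 + 15.38591/60 = 5.256432
  S → negative
  Longitude: split at 3 digits → 168° and 59.5707′; 168 + 59.5707/60 = 168.992845
  E ⇒ keep positive
Point 2:
  Lat: degrees = first 2 digits = 61, minutes = 53.7687; 61 + 53.7687/60 = 61.896145
  N ⇒ keep positive
  Longitude: degrees = first 3 digits = 108, minutes = 45.66162; 108 + 45.66162/60 = 108.761027
  E → positive
Point 3:
  Latitude: split at 2 digits → 00° and 0.8076′; 0 + 0.8076/60 = 0.013460
  N ⇒ keep positive
  λ: split at 3 digits → 046° and 18.677′; 46 + 18.677/60 = 46.311283
  W → negative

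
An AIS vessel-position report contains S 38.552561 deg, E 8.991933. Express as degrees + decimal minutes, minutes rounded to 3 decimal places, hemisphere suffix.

Lat: 38° + 0.552561 × 60 = 38° 33.15366′
λ: minutes = (8.991933 − 8) × 60 = 59.51598

38° 33.154′ S, 8° 59.516′ E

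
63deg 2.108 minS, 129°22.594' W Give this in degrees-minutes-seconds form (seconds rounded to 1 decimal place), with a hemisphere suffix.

Lat: 2.10800′ → 2′ and 0.10800 × 60 = 6.480″
λ: fractional minutes 0.59400 × 60 = 35.640″

63°02′6.5″ S, 129°22′35.6″ W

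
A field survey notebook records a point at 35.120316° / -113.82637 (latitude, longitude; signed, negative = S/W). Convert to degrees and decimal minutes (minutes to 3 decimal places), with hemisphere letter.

φ: 35° + 0.120316 × 60 = 35° 7.21896′
Longitude is negative → W; |value| = 113.826370
Longitude: fractional part 0.826370 → 49.58220 minutes

35° 7.219′ N, 113° 49.582′ W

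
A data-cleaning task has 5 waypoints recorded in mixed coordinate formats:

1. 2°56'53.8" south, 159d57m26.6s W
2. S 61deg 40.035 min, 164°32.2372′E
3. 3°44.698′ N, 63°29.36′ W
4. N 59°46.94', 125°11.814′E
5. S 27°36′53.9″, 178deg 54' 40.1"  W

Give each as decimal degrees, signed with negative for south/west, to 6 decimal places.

1. -2.948278, -159.957389
2. -61.667250, 164.537287
3. 3.744967, -63.489333
4. 59.782333, 125.196900
5. -27.614972, -178.911139

Point 1:
  Latitude: 2 + 56/60 + 53.8/3600 = 2.9482778
  hemisphere S, so the sign is −
  Lon: 159° + 57/60 + 26.6/3600 = 159 + 0.950000 + 0.007389 = 159.9573889
  W ⇒ negate
Point 2:
  Lat: 40.035′ = 0.667250°; total 61.6672500
  S → negative
  Lon: 32.2372′ = 0.537287°; total 164.5372867
  E ⇒ keep positive
Point 3:
  Lat: 3 + 44.698/60 = 3.7449667
  N → positive
  Lon: 29.36′ = 0.489333°; total 63.4893333
  hemisphere W, so the sign is −
Point 4:
  Lat: 46.94′ = 0.782333°; total 59.7823333
  N ⇒ keep positive
  Lon: 125 + 11.814/60 = 125.1969000
  E → positive
Point 5:
  Latitude: 36′ + 53.9″ = 36.89833′; 27 + 36.89833/60 = 27.6149722
  S → negative
  Lon: 54′ + 40.1″ = 54.66833′; 178 + 54.66833/60 = 178.9111389
  W → negative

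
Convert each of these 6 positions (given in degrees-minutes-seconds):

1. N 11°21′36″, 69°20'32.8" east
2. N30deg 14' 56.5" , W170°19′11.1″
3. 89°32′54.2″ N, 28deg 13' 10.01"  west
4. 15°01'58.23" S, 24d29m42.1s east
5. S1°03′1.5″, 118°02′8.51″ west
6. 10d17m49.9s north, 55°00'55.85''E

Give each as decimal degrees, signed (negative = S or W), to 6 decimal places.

1. 11.360000, 69.342444
2. 30.249028, -170.319750
3. 89.548389, -28.219447
4. -15.032842, 24.495028
5. -1.050417, -118.035697
6. 10.297194, 55.015514

Point 1:
  Lat: 21′ + 36″ = 21.60000′; 11 + 21.60000/60 = 11.3600000
  N ⇒ keep positive
  λ: 20′ + 32.8″ = 20.54667′; 69 + 20.54667/60 = 69.3424444
  E ⇒ keep positive
Point 2:
  φ: 14′ + 56.5″ = 14.94167′; 30 + 14.94167/60 = 30.2490278
  N → positive
  λ: 170 + 19/60 + 11.1/3600 = 170.3197500
  W → negative
Point 3:
  φ: 89° + 32/60 + 54.2/3600 = 89 + 0.533333 + 0.015056 = 89.5483889
  N ⇒ keep positive
  λ: 13′ + 10.01″ = 13.16683′; 28 + 13.16683/60 = 28.2194472
  hemisphere W, so the sign is −
Point 4:
  Latitude: 15 + 1/60 + 58.23/3600 = 15.0328417
  hemisphere S, so the sign is −
  Lon: 29′ + 42.1″ = 29.70167′; 24 + 29.70167/60 = 24.4950278
  E ⇒ keep positive
Point 5:
  Lat: 3′ + 1.5″ = 3.02500′; 1 + 3.02500/60 = 1.0504167
  S ⇒ negate
  Longitude: 2′ + 8.51″ = 2.14183′; 118 + 2.14183/60 = 118.0356972
  hemisphere W, so the sign is −
Point 6:
  Latitude: 10° + 17/60 + 49.9/3600 = 10 + 0.283333 + 0.013861 = 10.2971944
  N ⇒ keep positive
  Lon: 55 + 0/60 + 55.85/3600 = 55.0155139
  E → positive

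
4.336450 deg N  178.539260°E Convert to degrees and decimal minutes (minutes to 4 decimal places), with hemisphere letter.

4° 20.1870′ N, 178° 32.3556′ E

Latitude: fractional part 0.336450 → 20.187000 minutes
Longitude: 178° + 0.539260 × 60 = 178° 32.355600′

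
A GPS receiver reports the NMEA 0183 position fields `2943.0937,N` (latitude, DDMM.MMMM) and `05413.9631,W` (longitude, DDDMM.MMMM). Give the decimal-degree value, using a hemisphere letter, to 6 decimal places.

29.718228° N, 54.232718° W

Latitude: degrees = first 2 digits = 29, minutes = 43.0937; 29 + 43.0937/60 = 29.7182283
λ: degrees = first 3 digits = 54, minutes = 13.9631; 54 + 13.9631/60 = 54.2327183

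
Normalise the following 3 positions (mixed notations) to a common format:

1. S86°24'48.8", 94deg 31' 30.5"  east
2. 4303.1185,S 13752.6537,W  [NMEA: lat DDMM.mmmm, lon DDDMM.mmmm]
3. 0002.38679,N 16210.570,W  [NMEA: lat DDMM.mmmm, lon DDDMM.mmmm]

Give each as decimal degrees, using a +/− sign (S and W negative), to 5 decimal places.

1. -86.41356, 94.52514
2. -43.05198, -137.87756
3. 0.03978, -162.17617

Point 1:
  Latitude: 86° + 24/60 + 48.8/3600 = 86 + 0.400000 + 0.013556 = 86.413556
  S → negative
  λ: 94° + 31/60 + 30.5/3600 = 94 + 0.516667 + 0.008472 = 94.525139
  E ⇒ keep positive
Point 2:
  Lat: split at 2 digits → 43° and 3.1185′; 43 + 3.1185/60 = 43.051975
  hemisphere S, so the sign is −
  Longitude: split at 3 digits → 137° and 52.6537′; 137 + 52.6537/60 = 137.877562
  W ⇒ negate
Point 3:
  Lat: split at 2 digits → 00° and 2.38679′; 0 + 2.38679/60 = 0.039780
  N ⇒ keep positive
  λ: split at 3 digits → 162° and 10.57′; 162 + 10.57/60 = 162.176167
  W → negative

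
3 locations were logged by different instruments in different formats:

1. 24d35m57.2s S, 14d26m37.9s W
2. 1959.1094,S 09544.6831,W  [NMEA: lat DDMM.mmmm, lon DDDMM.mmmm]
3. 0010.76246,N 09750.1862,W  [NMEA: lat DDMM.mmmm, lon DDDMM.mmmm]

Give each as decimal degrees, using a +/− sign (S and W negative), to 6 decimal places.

Point 1:
  Latitude: 24 + 35/60 + 57.2/3600 = 24.5992222
  hemisphere S, so the sign is −
  Longitude: 26′ + 37.9″ = 26.63167′; 14 + 26.63167/60 = 14.4438611
  hemisphere W, so the sign is −
Point 2:
  Latitude: degrees = first 2 digits = 19, minutes = 59.1094; 19 + 59.1094/60 = 19.9851567
  S → negative
  Lon: split at 3 digits → 095° and 44.6831′; 95 + 44.6831/60 = 95.7447183
  W ⇒ negate
Point 3:
  φ: degrees = first 2 digits = 0, minutes = 10.76246; 0 + 10.76246/60 = 0.1793743
  N → positive
  Lon: split at 3 digits → 097° and 50.1862′; 97 + 50.1862/60 = 97.8364367
  W → negative

1. -24.599222, -14.443861
2. -19.985157, -95.744718
3. 0.179374, -97.836437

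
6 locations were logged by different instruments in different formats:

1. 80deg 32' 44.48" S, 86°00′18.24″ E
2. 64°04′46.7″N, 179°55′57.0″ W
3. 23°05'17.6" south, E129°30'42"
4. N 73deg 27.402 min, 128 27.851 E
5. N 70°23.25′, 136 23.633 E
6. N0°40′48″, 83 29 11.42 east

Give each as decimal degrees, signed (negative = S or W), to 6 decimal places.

1. -80.545689, 86.005067
2. 64.079639, -179.932500
3. -23.088222, 129.511667
4. 73.456700, 128.464183
5. 70.387500, 136.393883
6. 0.680000, 83.486506

Point 1:
  Lat: 80° + 32/60 + 44.48/3600 = 80 + 0.533333 + 0.012356 = 80.5456889
  S → negative
  Longitude: 86° + 0/60 + 18.24/3600 = 86 + 0.000000 + 0.005067 = 86.0050667
  E → positive
Point 2:
  φ: 64° + 4/60 + 46.7/3600 = 64 + 0.066667 + 0.012972 = 64.0796389
  N → positive
  Lon: 179 + 55/60 + 57/3600 = 179.9325000
  W ⇒ negate
Point 3:
  Lat: 23° + 5/60 + 17.6/3600 = 23 + 0.083333 + 0.004889 = 23.0882222
  S → negative
  Longitude: 129 + 30/60 + 42/3600 = 129.5116667
  E → positive
Point 4:
  Lat: 27.402′ = 0.456700°; total 73.4567000
  N → positive
  Lon: 128 + 27.851/60 = 128.4641833
  E → positive
Point 5:
  Latitude: 70 + 23.25/60 = 70.3875000
  N → positive
  Longitude: 23.633′ = 0.393883°; total 136.3938833
  E → positive
Point 6:
  Latitude: 0° + 40/60 + 48/3600 = 0 + 0.666667 + 0.013333 = 0.6800000
  N ⇒ keep positive
  Longitude: 29′ + 11.42″ = 29.19033′; 83 + 29.19033/60 = 83.4865056
  E ⇒ keep positive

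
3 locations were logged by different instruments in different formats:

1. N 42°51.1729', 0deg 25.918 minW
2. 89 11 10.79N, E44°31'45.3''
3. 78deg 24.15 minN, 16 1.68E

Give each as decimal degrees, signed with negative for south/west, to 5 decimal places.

1. 42.85288, -0.43197
2. 89.18633, 44.52925
3. 78.40250, 16.02800

Point 1:
  φ: 51.1729′ = 0.852882°; total 42.852882
  N ⇒ keep positive
  Lon: 0 + 25.918/60 = 0.431967
  W → negative
Point 2:
  φ: 89 + 11/60 + 10.79/3600 = 89.186331
  N → positive
  λ: 44 + 31/60 + 45.3/3600 = 44.529250
  E ⇒ keep positive
Point 3:
  φ: 24.15′ = 0.402500°; total 78.402500
  N → positive
  λ: 1.68′ = 0.028000°; total 16.028000
  E → positive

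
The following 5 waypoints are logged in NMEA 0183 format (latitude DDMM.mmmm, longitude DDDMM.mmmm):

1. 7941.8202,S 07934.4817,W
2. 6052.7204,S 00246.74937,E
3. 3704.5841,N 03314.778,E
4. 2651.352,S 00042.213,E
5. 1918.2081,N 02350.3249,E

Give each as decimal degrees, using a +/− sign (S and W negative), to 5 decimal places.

1. -79.69700, -79.57470
2. -60.87867, 2.77916
3. 37.07640, 33.24630
4. -26.85587, 0.70355
5. 19.30347, 23.83875

Point 1:
  Latitude: split at 2 digits → 79° and 41.8202′; 79 + 41.8202/60 = 79.697003
  hemisphere S, so the sign is −
  Lon: split at 3 digits → 079° and 34.4817′; 79 + 34.4817/60 = 79.574695
  W ⇒ negate
Point 2:
  φ: degrees = first 2 digits = 60, minutes = 52.7204; 60 + 52.7204/60 = 60.878673
  hemisphere S, so the sign is −
  Longitude: degrees = first 3 digits = 2, minutes = 46.74937; 2 + 46.74937/60 = 2.779156
  E → positive
Point 3:
  Lat: split at 2 digits → 37° and 4.5841′; 37 + 4.5841/60 = 37.076402
  N ⇒ keep positive
  Longitude: degrees = first 3 digits = 33, minutes = 14.778; 33 + 14.778/60 = 33.246300
  E → positive
Point 4:
  Lat: split at 2 digits → 26° and 51.352′; 26 + 51.352/60 = 26.855867
  S → negative
  Lon: degrees = first 3 digits = 0, minutes = 42.213; 0 + 42.213/60 = 0.703550
  E → positive
Point 5:
  φ: split at 2 digits → 19° and 18.2081′; 19 + 18.2081/60 = 19.303468
  N → positive
  λ: split at 3 digits → 023° and 50.3249′; 23 + 50.3249/60 = 23.838748
  E → positive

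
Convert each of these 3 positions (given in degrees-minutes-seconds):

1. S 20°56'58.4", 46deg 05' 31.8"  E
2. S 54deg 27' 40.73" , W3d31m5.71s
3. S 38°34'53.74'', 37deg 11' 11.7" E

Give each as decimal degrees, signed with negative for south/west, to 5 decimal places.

Point 1:
  Lat: 20° + 56/60 + 58.4/3600 = 20 + 0.933333 + 0.016222 = 20.949556
  S ⇒ negate
  λ: 46° + 5/60 + 31.8/3600 = 46 + 0.083333 + 0.008833 = 46.092167
  E → positive
Point 2:
  Lat: 27′ + 40.73″ = 27.67883′; 54 + 27.67883/60 = 54.461314
  S ⇒ negate
  Longitude: 3 + 31/60 + 5.71/3600 = 3.518253
  W → negative
Point 3:
  Lat: 38° + 34/60 + 53.74/3600 = 38 + 0.566667 + 0.014928 = 38.581594
  hemisphere S, so the sign is −
  Lon: 37 + 11/60 + 11.7/3600 = 37.186583
  E → positive

1. -20.94956, 46.09217
2. -54.46131, -3.51825
3. -38.58159, 37.18658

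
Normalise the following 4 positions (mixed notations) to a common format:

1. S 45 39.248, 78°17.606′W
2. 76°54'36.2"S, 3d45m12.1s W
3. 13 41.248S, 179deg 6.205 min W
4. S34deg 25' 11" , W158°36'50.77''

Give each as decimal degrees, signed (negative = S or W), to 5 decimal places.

1. -45.65413, -78.29343
2. -76.91006, -3.75336
3. -13.68747, -179.10342
4. -34.41972, -158.61410

Point 1:
  φ: 45 + 39.248/60 = 45.654133
  hemisphere S, so the sign is −
  Lon: 78 + 17.606/60 = 78.293433
  W ⇒ negate
Point 2:
  Lat: 54′ + 36.2″ = 54.60333′; 76 + 54.60333/60 = 76.910056
  S ⇒ negate
  Longitude: 3 + 45/60 + 12.1/3600 = 3.753361
  W ⇒ negate
Point 3:
  Lat: 13 + 41.248/60 = 13.687467
  S ⇒ negate
  Lon: 179 + 6.205/60 = 179.103417
  W ⇒ negate
Point 4:
  Latitude: 25′ + 11″ = 25.18333′; 34 + 25.18333/60 = 34.419722
  S → negative
  λ: 158° + 36/60 + 50.77/3600 = 158 + 0.600000 + 0.014103 = 158.614103
  W ⇒ negate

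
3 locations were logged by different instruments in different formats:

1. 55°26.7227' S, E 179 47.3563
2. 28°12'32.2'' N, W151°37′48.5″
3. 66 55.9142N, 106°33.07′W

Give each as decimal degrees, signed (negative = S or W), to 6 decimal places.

Point 1:
  Lat: 55 + 26.7227/60 = 55.4453783
  S ⇒ negate
  Lon: 179 + 47.3563/60 = 179.7892717
  E ⇒ keep positive
Point 2:
  Lat: 12′ + 32.2″ = 12.53667′; 28 + 12.53667/60 = 28.2089444
  N → positive
  λ: 37′ + 48.5″ = 37.80833′; 151 + 37.80833/60 = 151.6301389
  W ⇒ negate
Point 3:
  Latitude: 55.9142′ = 0.931903°; total 66.9319033
  N → positive
  λ: 106 + 33.07/60 = 106.5511667
  W ⇒ negate

1. -55.445378, 179.789272
2. 28.208944, -151.630139
3. 66.931903, -106.551167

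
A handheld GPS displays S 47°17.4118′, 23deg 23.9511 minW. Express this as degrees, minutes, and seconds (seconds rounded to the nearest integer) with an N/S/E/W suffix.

47°17′25″ S, 23°23′57″ W

φ: fractional minutes 0.41180 × 60 = 24.71″
λ: fractional minutes 0.95110 × 60 = 57.07″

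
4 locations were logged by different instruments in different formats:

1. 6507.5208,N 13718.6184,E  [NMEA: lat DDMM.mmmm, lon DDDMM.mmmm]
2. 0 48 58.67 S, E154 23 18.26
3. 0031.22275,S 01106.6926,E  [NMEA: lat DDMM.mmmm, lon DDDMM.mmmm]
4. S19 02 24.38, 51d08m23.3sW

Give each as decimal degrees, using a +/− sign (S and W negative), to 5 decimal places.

Point 1:
  Lat: degrees = first 2 digits = 65, minutes = 7.5208; 65 + 7.5208/60 = 65.125347
  N → positive
  λ: split at 3 digits → 137° and 18.6184′; 137 + 18.6184/60 = 137.310307
  E ⇒ keep positive
Point 2:
  Lat: 0 + 48/60 + 58.67/3600 = 0.816297
  S ⇒ negate
  Longitude: 154 + 23/60 + 18.26/3600 = 154.388406
  E ⇒ keep positive
Point 3:
  φ: split at 2 digits → 00° and 31.22275′; 0 + 31.22275/60 = 0.520379
  hemisphere S, so the sign is −
  λ: split at 3 digits → 011° and 6.6926′; 11 + 6.6926/60 = 11.111543
  E ⇒ keep positive
Point 4:
  φ: 2′ + 24.38″ = 2.40633′; 19 + 2.40633/60 = 19.040106
  S → negative
  Longitude: 8′ + 23.3″ = 8.38833′; 51 + 8.38833/60 = 51.139806
  hemisphere W, so the sign is −

1. 65.12535, 137.31031
2. -0.81630, 154.38841
3. -0.52038, 11.11154
4. -19.04011, -51.13981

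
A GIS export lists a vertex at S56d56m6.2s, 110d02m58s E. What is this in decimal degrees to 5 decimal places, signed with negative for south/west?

-56.93506, 110.04944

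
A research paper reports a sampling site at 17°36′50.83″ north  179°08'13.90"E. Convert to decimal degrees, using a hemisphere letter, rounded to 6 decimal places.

Latitude: 17 + 36/60 + 50.83/3600 = 17.6141194
Lon: 8′ + 13.9″ = 8.23167′; 179 + 8.23167/60 = 179.1371944

17.614119° N, 179.137194° E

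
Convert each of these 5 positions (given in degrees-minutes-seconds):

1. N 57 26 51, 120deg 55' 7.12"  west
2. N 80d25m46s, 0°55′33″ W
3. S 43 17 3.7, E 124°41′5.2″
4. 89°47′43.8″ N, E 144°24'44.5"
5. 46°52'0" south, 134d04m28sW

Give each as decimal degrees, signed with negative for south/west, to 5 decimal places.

Point 1:
  φ: 57 + 26/60 + 51/3600 = 57.447500
  N ⇒ keep positive
  Longitude: 120 + 55/60 + 7.12/3600 = 120.918644
  hemisphere W, so the sign is −
Point 2:
  Lat: 80° + 25/60 + 46/3600 = 80 + 0.416667 + 0.012778 = 80.429444
  N ⇒ keep positive
  Longitude: 0° + 55/60 + 33/3600 = 0 + 0.916667 + 0.009167 = 0.925833
  W ⇒ negate
Point 3:
  Lat: 43 + 17/60 + 3.7/3600 = 43.284361
  hemisphere S, so the sign is −
  λ: 41′ + 5.2″ = 41.08667′; 124 + 41.08667/60 = 124.684778
  E ⇒ keep positive
Point 4:
  φ: 89° + 47/60 + 43.8/3600 = 89 + 0.783333 + 0.012167 = 89.795500
  N → positive
  Longitude: 144° + 24/60 + 44.5/3600 = 144 + 0.400000 + 0.012361 = 144.412361
  E ⇒ keep positive
Point 5:
  φ: 46° + 52/60 + 0/3600 = 46 + 0.866667 + 0.000000 = 46.866667
  hemisphere S, so the sign is −
  λ: 4′ + 28″ = 4.46667′; 134 + 4.46667/60 = 134.074444
  W → negative

1. 57.44750, -120.91864
2. 80.42944, -0.92583
3. -43.28436, 124.68478
4. 89.79550, 144.41236
5. -46.86667, -134.07444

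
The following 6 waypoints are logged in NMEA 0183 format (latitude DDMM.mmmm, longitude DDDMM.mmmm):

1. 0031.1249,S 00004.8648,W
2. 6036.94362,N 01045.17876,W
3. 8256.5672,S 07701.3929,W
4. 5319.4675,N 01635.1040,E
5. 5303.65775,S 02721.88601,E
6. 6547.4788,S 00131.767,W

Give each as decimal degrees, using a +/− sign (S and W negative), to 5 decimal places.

1. -0.51875, -0.08108
2. 60.61573, -10.75298
3. -82.94279, -77.02322
4. 53.32446, 16.58507
5. -53.06096, 27.36477
6. -65.79131, -1.52945

Point 1:
  Latitude: split at 2 digits → 00° and 31.1249′; 0 + 31.1249/60 = 0.518748
  S → negative
  λ: degrees = first 3 digits = 0, minutes = 4.8648; 0 + 4.8648/60 = 0.081080
  W → negative
Point 2:
  Lat: split at 2 digits → 60° and 36.94362′; 60 + 36.94362/60 = 60.615727
  N ⇒ keep positive
  λ: degrees = first 3 digits = 10, minutes = 45.17876; 10 + 45.17876/60 = 10.752979
  hemisphere W, so the sign is −
Point 3:
  φ: degrees = first 2 digits = 82, minutes = 56.5672; 82 + 56.5672/60 = 82.942787
  S → negative
  λ: split at 3 digits → 077° and 1.3929′; 77 + 1.3929/60 = 77.023215
  W → negative
Point 4:
  φ: degrees = first 2 digits = 53, minutes = 19.4675; 53 + 19.4675/60 = 53.324458
  N → positive
  Lon: split at 3 digits → 016° and 35.104′; 16 + 35.104/60 = 16.585067
  E → positive
Point 5:
  Lat: split at 2 digits → 53° and 3.65775′; 53 + 3.65775/60 = 53.060963
  S → negative
  Lon: split at 3 digits → 027° and 21.88601′; 27 + 21.88601/60 = 27.364767
  E → positive
Point 6:
  Lat: split at 2 digits → 65° and 47.4788′; 65 + 47.4788/60 = 65.791313
  S → negative
  λ: split at 3 digits → 001° and 31.767′; 1 + 31.767/60 = 1.529450
  hemisphere W, so the sign is −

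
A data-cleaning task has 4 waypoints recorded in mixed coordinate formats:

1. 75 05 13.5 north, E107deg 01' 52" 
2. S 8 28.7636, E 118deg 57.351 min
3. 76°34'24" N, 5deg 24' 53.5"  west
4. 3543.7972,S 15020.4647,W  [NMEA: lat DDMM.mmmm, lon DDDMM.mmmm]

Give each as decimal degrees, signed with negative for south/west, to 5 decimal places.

1. 75.08708, 107.03111
2. -8.47939, 118.95585
3. 76.57333, -5.41486
4. -35.72995, -150.34108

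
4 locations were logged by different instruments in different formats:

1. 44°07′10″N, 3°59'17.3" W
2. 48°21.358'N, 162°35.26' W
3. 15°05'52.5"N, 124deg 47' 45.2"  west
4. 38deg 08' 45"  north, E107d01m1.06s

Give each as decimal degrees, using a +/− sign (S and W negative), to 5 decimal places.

1. 44.11944, -3.98814
2. 48.35597, -162.58767
3. 15.09792, -124.79589
4. 38.14583, 107.01696

Point 1:
  φ: 44 + 7/60 + 10/3600 = 44.119444
  N ⇒ keep positive
  Longitude: 3° + 59/60 + 17.3/3600 = 3 + 0.983333 + 0.004806 = 3.988139
  hemisphere W, so the sign is −
Point 2:
  Latitude: 21.358′ = 0.355967°; total 48.355967
  N ⇒ keep positive
  Longitude: 162 + 35.26/60 = 162.587667
  W ⇒ negate
Point 3:
  Lat: 5′ + 52.5″ = 5.87500′; 15 + 5.87500/60 = 15.097917
  N → positive
  Longitude: 124° + 47/60 + 45.2/3600 = 124 + 0.783333 + 0.012556 = 124.795889
  W ⇒ negate
Point 4:
  Lat: 38 + 8/60 + 45/3600 = 38.145833
  N ⇒ keep positive
  Lon: 107 + 1/60 + 1.06/3600 = 107.016961
  E ⇒ keep positive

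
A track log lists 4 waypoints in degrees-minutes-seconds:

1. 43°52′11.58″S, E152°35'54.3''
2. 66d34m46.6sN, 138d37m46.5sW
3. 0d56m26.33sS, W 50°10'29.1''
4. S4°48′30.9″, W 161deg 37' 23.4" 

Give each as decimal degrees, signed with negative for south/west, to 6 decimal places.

Point 1:
  φ: 43° + 52/60 + 11.58/3600 = 43 + 0.866667 + 0.003217 = 43.8698833
  S ⇒ negate
  λ: 152 + 35/60 + 54.3/3600 = 152.5984167
  E ⇒ keep positive
Point 2:
  Lat: 66° + 34/60 + 46.6/3600 = 66 + 0.566667 + 0.012944 = 66.5796111
  N → positive
  λ: 37′ + 46.5″ = 37.77500′; 138 + 37.77500/60 = 138.6295833
  W ⇒ negate
Point 3:
  φ: 0° + 56/60 + 26.33/3600 = 0 + 0.933333 + 0.007314 = 0.9406472
  S → negative
  Longitude: 10′ + 29.1″ = 10.48500′; 50 + 10.48500/60 = 50.1747500
  hemisphere W, so the sign is −
Point 4:
  Latitude: 4 + 48/60 + 30.9/3600 = 4.8085833
  hemisphere S, so the sign is −
  λ: 37′ + 23.4″ = 37.39000′; 161 + 37.39000/60 = 161.6231667
  W ⇒ negate

1. -43.869883, 152.598417
2. 66.579611, -138.629583
3. -0.940647, -50.174750
4. -4.808583, -161.623167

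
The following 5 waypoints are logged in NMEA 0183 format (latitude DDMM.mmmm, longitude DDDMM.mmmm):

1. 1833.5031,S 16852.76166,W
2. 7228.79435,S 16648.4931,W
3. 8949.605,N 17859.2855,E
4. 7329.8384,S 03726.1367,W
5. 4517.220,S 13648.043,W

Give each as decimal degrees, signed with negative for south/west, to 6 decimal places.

Point 1:
  Latitude: degrees = first 2 digits = 18, minutes = 33.5031; 18 + 33.5031/60 = 18.5583850
  hemisphere S, so the sign is −
  Longitude: degrees = first 3 digits = 168, minutes = 52.76166; 168 + 52.76166/60 = 168.8793610
  W → negative
Point 2:
  Lat: split at 2 digits → 72° and 28.79435′; 72 + 28.79435/60 = 72.4799058
  S ⇒ negate
  λ: degrees = first 3 digits = 166, minutes = 48.4931; 166 + 48.4931/60 = 166.8082183
  W → negative
Point 3:
  Latitude: split at 2 digits → 89° and 49.605′; 89 + 49.605/60 = 89.8267500
  N ⇒ keep positive
  Lon: split at 3 digits → 178° and 59.2855′; 178 + 59.2855/60 = 178.9880917
  E → positive
Point 4:
  Latitude: split at 2 digits → 73° and 29.8384′; 73 + 29.8384/60 = 73.4973067
  hemisphere S, so the sign is −
  Longitude: degrees = first 3 digits = 37, minutes = 26.1367; 37 + 26.1367/60 = 37.4356117
  hemisphere W, so the sign is −
Point 5:
  φ: degrees = first 2 digits = 45, minutes = 17.22; 45 + 17.22/60 = 45.2870000
  S → negative
  Lon: degrees = first 3 digits = 136, minutes = 48.043; 136 + 48.043/60 = 136.8007167
  hemisphere W, so the sign is −

1. -18.558385, -168.879361
2. -72.479906, -166.808218
3. 89.826750, 178.988092
4. -73.497307, -37.435612
5. -45.287000, -136.800717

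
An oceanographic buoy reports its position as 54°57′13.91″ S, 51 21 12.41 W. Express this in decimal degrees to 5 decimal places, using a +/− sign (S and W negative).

-54.95386, -51.35345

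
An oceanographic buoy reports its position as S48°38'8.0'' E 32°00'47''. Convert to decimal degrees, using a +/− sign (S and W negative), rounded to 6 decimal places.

-48.635556, 32.013056

φ: 48° + 38/60 + 8/3600 = 48 + 0.633333 + 0.002222 = 48.6355556
hemisphere S, so the sign is −
Longitude: 0′ + 47″ = 0.78333′; 32 + 0.78333/60 = 32.0130556
E → positive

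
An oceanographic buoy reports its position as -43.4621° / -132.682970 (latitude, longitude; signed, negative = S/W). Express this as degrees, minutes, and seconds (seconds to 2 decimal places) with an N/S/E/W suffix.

43°27′43.56″ S, 132°40′58.69″ W

Latitude is negative → S; |value| = 43.462100
φ: 0.462100 × 60 = 27.72600′ → 27′, remainder × 60 = 43.5600″
Longitude is negative → W; |value| = 132.682970
Lon: whole degrees 132; 40.97820′ → 40′ and 58.6920″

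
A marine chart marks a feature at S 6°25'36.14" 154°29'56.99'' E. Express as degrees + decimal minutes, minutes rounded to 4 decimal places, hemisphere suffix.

Latitude: seconds/60 = 0.60233; minutes = 25 + 0.60233 = 25.602333
λ: 29 + 56.99/60 = 29.949833′

6° 25.6023′ S, 154° 29.9498′ E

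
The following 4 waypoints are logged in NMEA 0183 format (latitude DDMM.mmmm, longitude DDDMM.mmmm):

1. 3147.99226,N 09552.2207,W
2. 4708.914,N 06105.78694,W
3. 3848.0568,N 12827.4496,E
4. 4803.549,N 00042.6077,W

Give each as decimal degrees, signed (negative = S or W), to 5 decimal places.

1. 31.79987, -95.87035
2. 47.14857, -61.09645
3. 38.80095, 128.45749
4. 48.05915, -0.71013

Point 1:
  Lat: degrees = first 2 digits = 31, minutes = 47.99226; 31 + 47.99226/60 = 31.799871
  N ⇒ keep positive
  Lon: split at 3 digits → 095° and 52.2207′; 95 + 52.2207/60 = 95.870345
  W ⇒ negate
Point 2:
  Latitude: degrees = first 2 digits = 47, minutes = 8.914; 47 + 8.914/60 = 47.148567
  N ⇒ keep positive
  Lon: degrees = first 3 digits = 61, minutes = 5.78694; 61 + 5.78694/60 = 61.096449
  W ⇒ negate
Point 3:
  φ: split at 2 digits → 38° and 48.0568′; 38 + 48.0568/60 = 38.800947
  N ⇒ keep positive
  λ: split at 3 digits → 128° and 27.4496′; 128 + 27.4496/60 = 128.457493
  E ⇒ keep positive
Point 4:
  Lat: split at 2 digits → 48° and 3.549′; 48 + 3.549/60 = 48.059150
  N ⇒ keep positive
  λ: degrees = first 3 digits = 0, minutes = 42.6077; 0 + 42.6077/60 = 0.710128
  hemisphere W, so the sign is −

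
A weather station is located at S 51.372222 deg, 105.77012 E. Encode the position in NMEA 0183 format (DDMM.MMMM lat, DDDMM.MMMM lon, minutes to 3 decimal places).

5122.333,S / 10546.207,E

φ: 51° + 0.372222 × 60 = 51° 22.33332′
Longitude: fractional part 0.770120 → 46.20720 minutes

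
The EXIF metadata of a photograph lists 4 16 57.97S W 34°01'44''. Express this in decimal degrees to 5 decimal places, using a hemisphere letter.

Lat: 16′ + 57.97″ = 16.96617′; 4 + 16.96617/60 = 4.282769
Longitude: 34° + 1/60 + 44/3600 = 34 + 0.016667 + 0.012222 = 34.028889

4.28277° S, 34.02889° W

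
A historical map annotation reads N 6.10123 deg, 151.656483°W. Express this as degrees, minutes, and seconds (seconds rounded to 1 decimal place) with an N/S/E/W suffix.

6°06′4.4″ N, 151°39′23.3″ W

Latitude: 0.101230 × 60 = 6.07380′ → 6′, remainder × 60 = 4.428″
λ: 0.656483 × 60 = 39.38898′ → 39′, remainder × 60 = 23.339″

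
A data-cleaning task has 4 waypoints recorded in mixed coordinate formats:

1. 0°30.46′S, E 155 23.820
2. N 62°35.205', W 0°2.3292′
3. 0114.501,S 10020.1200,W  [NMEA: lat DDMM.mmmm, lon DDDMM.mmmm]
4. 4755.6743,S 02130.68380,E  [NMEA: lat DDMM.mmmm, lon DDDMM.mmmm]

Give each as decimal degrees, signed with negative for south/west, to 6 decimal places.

1. -0.507667, 155.397000
2. 62.586750, -0.038820
3. -1.241683, -100.335333
4. -47.927905, 21.511397

Point 1:
  φ: 30.46′ = 0.507667°; total 0.5076667
  hemisphere S, so the sign is −
  λ: 155 + 23.82/60 = 155.3970000
  E → positive
Point 2:
  Lat: 62 + 35.205/60 = 62.5867500
  N → positive
  λ: 0 + 2.3292/60 = 0.0388200
  W ⇒ negate
Point 3:
  Latitude: degrees = first 2 digits = 1, minutes = 14.501; 1 + 14.501/60 = 1.2416833
  S ⇒ negate
  Longitude: split at 3 digits → 100° and 20.12′; 100 + 20.12/60 = 100.3353333
  hemisphere W, so the sign is −
Point 4:
  φ: split at 2 digits → 47° and 55.6743′; 47 + 55.6743/60 = 47.9279050
  hemisphere S, so the sign is −
  Longitude: split at 3 digits → 021° and 30.6838′; 21 + 30.6838/60 = 21.5113967
  E ⇒ keep positive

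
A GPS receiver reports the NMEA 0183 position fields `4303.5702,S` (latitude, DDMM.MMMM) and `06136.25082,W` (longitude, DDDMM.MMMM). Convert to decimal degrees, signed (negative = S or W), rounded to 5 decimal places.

Lat: degrees = first 2 digits = 43, minutes = 3.5702; 43 + 3.5702/60 = 43.059503
S → negative
Lon: degrees = first 3 digits = 61, minutes = 36.25082; 61 + 36.25082/60 = 61.604180
W ⇒ negate

-43.05950, -61.60418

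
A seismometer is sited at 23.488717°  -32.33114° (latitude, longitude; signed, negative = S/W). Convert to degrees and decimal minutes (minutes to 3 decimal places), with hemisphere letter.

φ: minutes = (23.488717 − 23) × 60 = 29.32302
Longitude is negative → W; |value| = 32.331140
Longitude: 32° + 0.331140 × 60 = 32° 19.86840′

23° 29.323′ N, 32° 19.868′ W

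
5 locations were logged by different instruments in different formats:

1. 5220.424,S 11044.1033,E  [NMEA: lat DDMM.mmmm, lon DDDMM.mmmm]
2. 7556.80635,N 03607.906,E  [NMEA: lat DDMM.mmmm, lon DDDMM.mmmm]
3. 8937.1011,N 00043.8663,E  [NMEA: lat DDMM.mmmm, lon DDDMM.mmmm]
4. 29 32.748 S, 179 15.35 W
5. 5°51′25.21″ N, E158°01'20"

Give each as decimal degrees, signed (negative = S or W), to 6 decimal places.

1. -52.340400, 110.735055
2. 75.946773, 36.131767
3. 89.618352, 0.731105
4. -29.545800, -179.255833
5. 5.857003, 158.022222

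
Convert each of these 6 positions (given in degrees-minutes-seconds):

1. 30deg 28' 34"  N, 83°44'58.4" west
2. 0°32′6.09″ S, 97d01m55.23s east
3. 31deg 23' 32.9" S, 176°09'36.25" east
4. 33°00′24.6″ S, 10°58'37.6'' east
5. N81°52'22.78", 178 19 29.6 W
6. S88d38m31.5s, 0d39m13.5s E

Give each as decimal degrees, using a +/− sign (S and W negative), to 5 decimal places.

1. 30.47611, -83.74956
2. -0.53503, 97.03201
3. -31.39247, 176.16007
4. -33.00683, 10.97711
5. 81.87299, -178.32489
6. -88.64208, 0.65375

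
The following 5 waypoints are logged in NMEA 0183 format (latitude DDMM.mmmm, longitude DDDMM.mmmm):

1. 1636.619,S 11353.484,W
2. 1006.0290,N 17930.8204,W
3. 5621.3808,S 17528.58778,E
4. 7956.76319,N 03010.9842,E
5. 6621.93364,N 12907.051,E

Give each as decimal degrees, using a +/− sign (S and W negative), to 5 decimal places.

Point 1:
  Lat: degrees = first 2 digits = 16, minutes = 36.619; 16 + 36.619/60 = 16.610317
  hemisphere S, so the sign is −
  Longitude: degrees = first 3 digits = 113, minutes = 53.484; 113 + 53.484/60 = 113.891400
  hemisphere W, so the sign is −
Point 2:
  Lat: degrees = first 2 digits = 10, minutes = 6.029; 10 + 6.029/60 = 10.100483
  N → positive
  Lon: degrees = first 3 digits = 179, minutes = 30.8204; 179 + 30.8204/60 = 179.513673
  hemisphere W, so the sign is −
Point 3:
  Lat: split at 2 digits → 56° and 21.3808′; 56 + 21.3808/60 = 56.356347
  S → negative
  λ: split at 3 digits → 175° and 28.58778′; 175 + 28.58778/60 = 175.476463
  E → positive
Point 4:
  Lat: split at 2 digits → 79° and 56.76319′; 79 + 56.76319/60 = 79.946053
  N ⇒ keep positive
  Longitude: split at 3 digits → 030° and 10.9842′; 30 + 10.9842/60 = 30.183070
  E ⇒ keep positive
Point 5:
  Latitude: split at 2 digits → 66° and 21.93364′; 66 + 21.93364/60 = 66.365561
  N ⇒ keep positive
  λ: degrees = first 3 digits = 129, minutes = 7.051; 129 + 7.051/60 = 129.117517
  E ⇒ keep positive

1. -16.61032, -113.89140
2. 10.10048, -179.51367
3. -56.35635, 175.47646
4. 79.94605, 30.18307
5. 66.36556, 129.11752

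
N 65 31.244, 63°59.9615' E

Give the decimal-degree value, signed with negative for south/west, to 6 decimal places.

65.520733, 63.999358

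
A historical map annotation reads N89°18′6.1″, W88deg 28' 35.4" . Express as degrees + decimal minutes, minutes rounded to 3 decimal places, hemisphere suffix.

89° 18.102′ N, 88° 28.590′ W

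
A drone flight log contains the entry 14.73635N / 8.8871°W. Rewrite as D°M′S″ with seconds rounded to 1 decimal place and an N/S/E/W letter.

14°44′10.9″ N, 8°53′13.6″ W

Lat: 0.736350 × 60 = 44.18100′ → 44′, remainder × 60 = 10.860″
Longitude: 0.887100° → 53.22600′; 0.22600 × 60 = 13.560″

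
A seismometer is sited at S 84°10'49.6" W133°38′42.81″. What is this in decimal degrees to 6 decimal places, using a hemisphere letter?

84.180444° S, 133.645225° W

Latitude: 10′ + 49.6″ = 10.82667′; 84 + 10.82667/60 = 84.1804444
Lon: 133° + 38/60 + 42.81/3600 = 133 + 0.633333 + 0.011892 = 133.6452250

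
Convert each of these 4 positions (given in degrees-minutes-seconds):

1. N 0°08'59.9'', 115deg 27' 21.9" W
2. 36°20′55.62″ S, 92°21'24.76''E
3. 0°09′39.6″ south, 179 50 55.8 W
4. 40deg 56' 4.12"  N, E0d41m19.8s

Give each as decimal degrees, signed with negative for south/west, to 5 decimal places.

Point 1:
  φ: 0 + 8/60 + 59.9/3600 = 0.149972
  N → positive
  λ: 115° + 27/60 + 21.9/3600 = 115 + 0.450000 + 0.006083 = 115.456083
  W → negative
Point 2:
  Lat: 36° + 20/60 + 55.62/3600 = 36 + 0.333333 + 0.015450 = 36.348783
  S → negative
  λ: 92 + 21/60 + 24.76/3600 = 92.356878
  E ⇒ keep positive
Point 3:
  Latitude: 0° + 9/60 + 39.6/3600 = 0 + 0.150000 + 0.011000 = 0.161000
  S → negative
  Lon: 179 + 50/60 + 55.8/3600 = 179.848833
  W ⇒ negate
Point 4:
  Lat: 56′ + 4.12″ = 56.06867′; 40 + 56.06867/60 = 40.934478
  N → positive
  λ: 0° + 41/60 + 19.8/3600 = 0 + 0.683333 + 0.005500 = 0.688833
  E → positive

1. 0.14997, -115.45608
2. -36.34878, 92.35688
3. -0.16100, -179.84883
4. 40.93448, 0.68883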